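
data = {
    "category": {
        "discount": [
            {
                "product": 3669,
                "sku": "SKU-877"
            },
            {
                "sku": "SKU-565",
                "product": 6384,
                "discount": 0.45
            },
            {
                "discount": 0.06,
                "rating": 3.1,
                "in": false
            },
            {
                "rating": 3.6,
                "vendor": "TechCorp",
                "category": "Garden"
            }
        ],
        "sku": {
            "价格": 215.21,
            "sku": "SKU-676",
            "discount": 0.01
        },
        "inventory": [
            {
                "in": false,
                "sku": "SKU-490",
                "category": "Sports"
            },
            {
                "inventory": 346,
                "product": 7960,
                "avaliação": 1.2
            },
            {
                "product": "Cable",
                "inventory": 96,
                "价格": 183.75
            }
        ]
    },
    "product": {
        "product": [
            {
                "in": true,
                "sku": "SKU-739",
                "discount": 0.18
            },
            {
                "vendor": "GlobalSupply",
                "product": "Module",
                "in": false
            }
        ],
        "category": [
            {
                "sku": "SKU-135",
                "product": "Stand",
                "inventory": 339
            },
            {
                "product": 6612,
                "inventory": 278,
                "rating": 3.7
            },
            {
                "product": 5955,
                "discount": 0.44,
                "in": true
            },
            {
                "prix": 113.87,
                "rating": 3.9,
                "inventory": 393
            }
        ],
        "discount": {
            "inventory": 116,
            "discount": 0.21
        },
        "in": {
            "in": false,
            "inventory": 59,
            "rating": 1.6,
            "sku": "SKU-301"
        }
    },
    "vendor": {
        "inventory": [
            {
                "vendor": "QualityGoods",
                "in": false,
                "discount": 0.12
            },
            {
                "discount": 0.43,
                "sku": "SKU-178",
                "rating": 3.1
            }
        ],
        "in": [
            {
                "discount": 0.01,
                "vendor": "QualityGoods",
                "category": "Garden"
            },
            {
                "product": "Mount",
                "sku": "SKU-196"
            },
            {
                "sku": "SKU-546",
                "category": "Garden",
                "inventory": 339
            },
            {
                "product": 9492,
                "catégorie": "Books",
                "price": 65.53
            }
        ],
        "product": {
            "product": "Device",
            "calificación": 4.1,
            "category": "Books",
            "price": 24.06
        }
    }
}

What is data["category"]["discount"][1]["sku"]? "SKU-565"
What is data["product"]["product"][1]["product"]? "Module"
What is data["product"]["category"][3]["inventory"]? 393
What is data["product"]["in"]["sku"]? "SKU-301"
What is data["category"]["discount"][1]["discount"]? 0.45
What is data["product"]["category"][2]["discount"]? 0.44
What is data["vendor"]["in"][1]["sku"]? "SKU-196"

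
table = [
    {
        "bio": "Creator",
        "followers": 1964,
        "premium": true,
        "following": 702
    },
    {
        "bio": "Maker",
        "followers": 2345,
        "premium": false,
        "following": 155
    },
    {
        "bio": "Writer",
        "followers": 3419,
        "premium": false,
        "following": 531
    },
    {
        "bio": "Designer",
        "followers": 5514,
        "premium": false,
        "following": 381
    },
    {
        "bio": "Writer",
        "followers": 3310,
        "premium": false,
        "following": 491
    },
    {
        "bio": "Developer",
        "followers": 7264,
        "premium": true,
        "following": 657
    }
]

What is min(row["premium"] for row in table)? False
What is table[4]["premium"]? False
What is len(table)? 6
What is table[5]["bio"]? "Developer"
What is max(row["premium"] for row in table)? True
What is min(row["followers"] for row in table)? 1964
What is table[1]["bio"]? "Maker"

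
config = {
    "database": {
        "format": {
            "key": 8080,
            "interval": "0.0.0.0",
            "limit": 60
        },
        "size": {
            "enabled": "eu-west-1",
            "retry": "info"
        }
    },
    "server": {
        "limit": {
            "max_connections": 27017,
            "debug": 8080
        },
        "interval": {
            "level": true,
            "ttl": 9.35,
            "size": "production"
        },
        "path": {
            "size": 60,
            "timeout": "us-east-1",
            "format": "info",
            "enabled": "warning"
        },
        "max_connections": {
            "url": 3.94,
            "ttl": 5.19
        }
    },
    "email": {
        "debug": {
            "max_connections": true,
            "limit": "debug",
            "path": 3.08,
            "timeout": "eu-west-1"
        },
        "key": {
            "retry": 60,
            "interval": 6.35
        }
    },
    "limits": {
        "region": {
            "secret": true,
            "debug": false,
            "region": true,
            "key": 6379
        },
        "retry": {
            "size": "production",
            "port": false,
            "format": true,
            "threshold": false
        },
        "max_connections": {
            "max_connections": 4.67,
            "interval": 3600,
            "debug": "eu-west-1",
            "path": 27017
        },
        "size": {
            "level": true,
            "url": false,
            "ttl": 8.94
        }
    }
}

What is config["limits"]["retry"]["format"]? True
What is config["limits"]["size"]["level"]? True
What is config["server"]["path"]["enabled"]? "warning"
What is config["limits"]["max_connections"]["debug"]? "eu-west-1"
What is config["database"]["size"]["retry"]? "info"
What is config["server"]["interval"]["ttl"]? 9.35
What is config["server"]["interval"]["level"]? True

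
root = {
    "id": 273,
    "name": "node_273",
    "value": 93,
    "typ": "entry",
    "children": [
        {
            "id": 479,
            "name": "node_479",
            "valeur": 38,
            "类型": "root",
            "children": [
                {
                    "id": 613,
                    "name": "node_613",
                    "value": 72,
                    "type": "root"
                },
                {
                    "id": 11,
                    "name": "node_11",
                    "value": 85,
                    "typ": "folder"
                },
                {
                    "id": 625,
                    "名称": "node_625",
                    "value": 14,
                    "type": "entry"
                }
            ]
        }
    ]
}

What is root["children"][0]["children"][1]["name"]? "node_11"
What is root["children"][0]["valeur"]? 38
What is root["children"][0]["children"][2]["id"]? 625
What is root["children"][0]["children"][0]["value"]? 72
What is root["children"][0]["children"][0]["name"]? "node_613"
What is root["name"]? "node_273"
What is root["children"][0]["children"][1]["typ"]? "folder"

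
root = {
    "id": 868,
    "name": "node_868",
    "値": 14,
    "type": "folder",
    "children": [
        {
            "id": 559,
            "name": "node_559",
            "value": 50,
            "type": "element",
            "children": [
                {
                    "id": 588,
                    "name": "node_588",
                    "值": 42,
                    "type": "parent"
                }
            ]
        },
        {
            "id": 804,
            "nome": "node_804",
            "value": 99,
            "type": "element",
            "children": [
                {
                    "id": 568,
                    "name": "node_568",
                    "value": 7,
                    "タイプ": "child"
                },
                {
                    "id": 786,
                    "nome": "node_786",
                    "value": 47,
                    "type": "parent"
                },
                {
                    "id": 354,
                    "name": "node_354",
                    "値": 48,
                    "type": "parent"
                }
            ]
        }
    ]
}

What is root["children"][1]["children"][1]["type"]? "parent"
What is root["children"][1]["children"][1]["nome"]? "node_786"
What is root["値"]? 14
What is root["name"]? "node_868"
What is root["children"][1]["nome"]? "node_804"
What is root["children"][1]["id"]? 804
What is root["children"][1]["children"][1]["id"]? 786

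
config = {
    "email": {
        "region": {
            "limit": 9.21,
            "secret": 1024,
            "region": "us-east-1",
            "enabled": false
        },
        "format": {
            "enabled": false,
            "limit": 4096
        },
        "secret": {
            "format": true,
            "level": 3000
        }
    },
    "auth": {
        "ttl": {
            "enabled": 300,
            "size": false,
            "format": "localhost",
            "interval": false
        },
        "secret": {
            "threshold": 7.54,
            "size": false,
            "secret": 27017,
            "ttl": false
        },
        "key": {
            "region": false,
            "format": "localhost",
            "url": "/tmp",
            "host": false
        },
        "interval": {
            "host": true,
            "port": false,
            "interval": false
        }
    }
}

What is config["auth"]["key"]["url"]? "/tmp"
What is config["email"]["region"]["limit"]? 9.21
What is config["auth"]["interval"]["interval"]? False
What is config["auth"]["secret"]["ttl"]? False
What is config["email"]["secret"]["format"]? True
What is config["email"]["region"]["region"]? "us-east-1"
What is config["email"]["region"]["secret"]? 1024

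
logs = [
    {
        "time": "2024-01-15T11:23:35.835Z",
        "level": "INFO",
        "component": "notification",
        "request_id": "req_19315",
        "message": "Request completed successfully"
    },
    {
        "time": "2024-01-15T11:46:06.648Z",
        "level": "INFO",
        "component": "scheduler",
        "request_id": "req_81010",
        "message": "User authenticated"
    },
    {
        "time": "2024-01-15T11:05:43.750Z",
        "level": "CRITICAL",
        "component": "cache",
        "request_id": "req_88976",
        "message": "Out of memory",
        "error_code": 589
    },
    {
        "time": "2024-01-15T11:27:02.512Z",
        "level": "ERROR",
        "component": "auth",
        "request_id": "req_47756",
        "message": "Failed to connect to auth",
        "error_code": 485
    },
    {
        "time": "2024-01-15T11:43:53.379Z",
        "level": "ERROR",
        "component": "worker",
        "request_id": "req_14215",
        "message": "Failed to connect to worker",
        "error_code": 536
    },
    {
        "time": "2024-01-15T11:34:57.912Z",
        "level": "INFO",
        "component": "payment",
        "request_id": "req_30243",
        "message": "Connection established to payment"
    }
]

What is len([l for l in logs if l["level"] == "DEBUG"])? 0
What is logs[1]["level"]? "INFO"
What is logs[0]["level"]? "INFO"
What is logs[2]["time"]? "2024-01-15T11:05:43.750Z"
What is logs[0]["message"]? "Request completed successfully"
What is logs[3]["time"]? "2024-01-15T11:27:02.512Z"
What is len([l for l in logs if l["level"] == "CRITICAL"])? 1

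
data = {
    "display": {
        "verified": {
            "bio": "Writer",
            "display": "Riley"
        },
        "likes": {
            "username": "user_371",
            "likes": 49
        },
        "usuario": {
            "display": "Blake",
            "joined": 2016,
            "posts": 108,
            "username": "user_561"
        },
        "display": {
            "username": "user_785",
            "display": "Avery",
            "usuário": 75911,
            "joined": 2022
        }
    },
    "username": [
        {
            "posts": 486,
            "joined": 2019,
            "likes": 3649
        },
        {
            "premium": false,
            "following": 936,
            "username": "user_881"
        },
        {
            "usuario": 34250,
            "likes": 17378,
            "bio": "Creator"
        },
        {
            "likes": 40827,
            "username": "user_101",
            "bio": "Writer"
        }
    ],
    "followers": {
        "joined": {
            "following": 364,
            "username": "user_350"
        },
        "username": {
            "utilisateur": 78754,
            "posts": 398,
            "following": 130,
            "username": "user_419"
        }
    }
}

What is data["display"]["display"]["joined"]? 2022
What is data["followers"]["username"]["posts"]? 398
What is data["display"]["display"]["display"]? "Avery"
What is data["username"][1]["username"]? "user_881"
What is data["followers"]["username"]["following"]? 130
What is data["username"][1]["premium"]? False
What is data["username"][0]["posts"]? 486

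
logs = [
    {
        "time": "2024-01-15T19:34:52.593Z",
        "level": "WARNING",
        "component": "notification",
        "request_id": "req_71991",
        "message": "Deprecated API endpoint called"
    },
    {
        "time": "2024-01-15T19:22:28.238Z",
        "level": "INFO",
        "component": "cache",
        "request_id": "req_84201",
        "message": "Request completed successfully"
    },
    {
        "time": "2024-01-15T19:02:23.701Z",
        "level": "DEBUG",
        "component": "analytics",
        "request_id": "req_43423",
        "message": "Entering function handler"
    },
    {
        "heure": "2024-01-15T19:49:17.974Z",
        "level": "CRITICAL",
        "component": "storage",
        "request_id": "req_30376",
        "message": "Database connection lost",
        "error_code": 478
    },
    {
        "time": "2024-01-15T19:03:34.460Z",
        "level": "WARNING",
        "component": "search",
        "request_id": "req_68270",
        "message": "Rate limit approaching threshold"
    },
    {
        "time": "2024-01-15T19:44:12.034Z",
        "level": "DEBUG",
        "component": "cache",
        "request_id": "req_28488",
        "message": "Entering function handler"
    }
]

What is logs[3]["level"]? "CRITICAL"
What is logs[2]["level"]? "DEBUG"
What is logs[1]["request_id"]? "req_84201"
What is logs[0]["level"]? "WARNING"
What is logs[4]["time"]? "2024-01-15T19:03:34.460Z"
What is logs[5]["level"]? "DEBUG"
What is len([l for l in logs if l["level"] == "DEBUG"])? 2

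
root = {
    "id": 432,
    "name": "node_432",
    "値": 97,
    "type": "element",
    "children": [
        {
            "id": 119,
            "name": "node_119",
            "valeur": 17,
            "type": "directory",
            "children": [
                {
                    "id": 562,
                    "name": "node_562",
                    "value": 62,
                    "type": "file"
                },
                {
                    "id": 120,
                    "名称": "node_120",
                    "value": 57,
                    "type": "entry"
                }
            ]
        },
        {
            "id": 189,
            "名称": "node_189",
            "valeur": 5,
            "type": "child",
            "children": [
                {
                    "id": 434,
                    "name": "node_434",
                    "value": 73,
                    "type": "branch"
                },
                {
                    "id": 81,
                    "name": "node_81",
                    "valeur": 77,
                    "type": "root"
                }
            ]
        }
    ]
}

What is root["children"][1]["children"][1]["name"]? "node_81"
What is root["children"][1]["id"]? 189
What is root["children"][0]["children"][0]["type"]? "file"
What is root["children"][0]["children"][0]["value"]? 62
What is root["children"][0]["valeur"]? 17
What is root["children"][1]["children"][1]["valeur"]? 77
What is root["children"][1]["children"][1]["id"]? 81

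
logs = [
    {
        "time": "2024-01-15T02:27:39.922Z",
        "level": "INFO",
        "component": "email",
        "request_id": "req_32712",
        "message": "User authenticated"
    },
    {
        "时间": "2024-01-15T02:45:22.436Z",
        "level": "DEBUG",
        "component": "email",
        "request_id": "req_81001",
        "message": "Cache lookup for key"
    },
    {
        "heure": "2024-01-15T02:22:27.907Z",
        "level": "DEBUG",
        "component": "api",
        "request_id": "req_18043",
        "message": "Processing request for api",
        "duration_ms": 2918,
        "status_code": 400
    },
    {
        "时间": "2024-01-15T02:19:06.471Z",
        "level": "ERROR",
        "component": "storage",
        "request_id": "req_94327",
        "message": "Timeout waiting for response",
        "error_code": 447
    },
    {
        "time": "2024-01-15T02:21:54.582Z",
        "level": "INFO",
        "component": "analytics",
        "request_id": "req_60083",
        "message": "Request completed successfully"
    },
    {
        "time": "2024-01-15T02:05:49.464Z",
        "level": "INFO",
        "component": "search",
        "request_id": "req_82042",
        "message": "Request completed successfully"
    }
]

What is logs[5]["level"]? "INFO"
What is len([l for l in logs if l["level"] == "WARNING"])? 0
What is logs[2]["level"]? "DEBUG"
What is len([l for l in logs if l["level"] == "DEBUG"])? 2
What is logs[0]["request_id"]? "req_32712"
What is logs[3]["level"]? "ERROR"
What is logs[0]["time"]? "2024-01-15T02:27:39.922Z"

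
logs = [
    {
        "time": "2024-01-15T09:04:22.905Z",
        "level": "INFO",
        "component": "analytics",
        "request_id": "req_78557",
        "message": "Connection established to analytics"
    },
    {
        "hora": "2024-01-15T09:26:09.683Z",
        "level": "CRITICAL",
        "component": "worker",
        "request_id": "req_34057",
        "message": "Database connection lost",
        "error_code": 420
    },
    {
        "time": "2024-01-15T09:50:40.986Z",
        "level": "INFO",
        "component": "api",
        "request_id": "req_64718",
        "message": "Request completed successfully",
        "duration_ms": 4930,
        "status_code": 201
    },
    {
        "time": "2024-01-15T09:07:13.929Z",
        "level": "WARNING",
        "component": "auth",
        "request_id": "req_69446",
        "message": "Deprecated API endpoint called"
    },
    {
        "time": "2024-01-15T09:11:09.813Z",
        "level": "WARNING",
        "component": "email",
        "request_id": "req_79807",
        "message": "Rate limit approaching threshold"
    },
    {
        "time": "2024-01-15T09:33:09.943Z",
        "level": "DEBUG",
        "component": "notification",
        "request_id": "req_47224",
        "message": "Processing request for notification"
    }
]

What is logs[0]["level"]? "INFO"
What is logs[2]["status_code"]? 201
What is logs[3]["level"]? "WARNING"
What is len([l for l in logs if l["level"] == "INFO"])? 2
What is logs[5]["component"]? "notification"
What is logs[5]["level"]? "DEBUG"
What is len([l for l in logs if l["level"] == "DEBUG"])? 1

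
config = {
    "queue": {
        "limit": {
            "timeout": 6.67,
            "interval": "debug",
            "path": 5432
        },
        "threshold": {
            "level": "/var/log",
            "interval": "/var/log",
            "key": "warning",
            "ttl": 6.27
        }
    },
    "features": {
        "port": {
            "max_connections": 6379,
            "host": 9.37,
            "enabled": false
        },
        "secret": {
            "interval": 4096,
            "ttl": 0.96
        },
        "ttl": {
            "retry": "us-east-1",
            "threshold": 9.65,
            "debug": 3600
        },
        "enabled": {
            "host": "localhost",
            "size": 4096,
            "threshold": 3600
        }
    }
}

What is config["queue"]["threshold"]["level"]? "/var/log"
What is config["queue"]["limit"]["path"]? 5432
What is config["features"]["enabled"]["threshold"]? 3600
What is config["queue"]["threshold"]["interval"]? "/var/log"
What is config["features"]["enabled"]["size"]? 4096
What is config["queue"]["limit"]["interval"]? "debug"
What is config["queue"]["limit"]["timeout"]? 6.67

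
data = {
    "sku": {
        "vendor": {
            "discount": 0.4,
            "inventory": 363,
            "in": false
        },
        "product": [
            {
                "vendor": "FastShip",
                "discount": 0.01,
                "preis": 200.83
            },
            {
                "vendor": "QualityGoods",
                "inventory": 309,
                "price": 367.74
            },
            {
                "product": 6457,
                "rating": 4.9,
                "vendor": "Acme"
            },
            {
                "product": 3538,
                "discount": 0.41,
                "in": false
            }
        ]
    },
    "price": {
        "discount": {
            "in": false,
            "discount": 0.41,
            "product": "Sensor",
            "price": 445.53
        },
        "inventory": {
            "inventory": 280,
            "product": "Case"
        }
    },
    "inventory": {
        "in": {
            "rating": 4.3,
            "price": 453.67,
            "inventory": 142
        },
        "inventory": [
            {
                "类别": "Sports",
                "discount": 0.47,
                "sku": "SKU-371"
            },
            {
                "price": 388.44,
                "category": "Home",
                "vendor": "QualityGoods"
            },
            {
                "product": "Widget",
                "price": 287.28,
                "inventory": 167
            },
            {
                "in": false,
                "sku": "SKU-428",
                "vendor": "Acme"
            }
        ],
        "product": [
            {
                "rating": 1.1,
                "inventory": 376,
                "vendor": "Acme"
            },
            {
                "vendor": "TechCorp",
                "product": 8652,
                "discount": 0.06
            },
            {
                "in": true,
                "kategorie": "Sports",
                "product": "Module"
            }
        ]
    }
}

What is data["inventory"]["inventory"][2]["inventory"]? 167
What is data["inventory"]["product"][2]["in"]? True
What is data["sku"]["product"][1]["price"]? 367.74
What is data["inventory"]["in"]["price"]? 453.67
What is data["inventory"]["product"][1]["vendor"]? "TechCorp"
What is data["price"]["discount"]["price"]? 445.53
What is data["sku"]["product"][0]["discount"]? 0.01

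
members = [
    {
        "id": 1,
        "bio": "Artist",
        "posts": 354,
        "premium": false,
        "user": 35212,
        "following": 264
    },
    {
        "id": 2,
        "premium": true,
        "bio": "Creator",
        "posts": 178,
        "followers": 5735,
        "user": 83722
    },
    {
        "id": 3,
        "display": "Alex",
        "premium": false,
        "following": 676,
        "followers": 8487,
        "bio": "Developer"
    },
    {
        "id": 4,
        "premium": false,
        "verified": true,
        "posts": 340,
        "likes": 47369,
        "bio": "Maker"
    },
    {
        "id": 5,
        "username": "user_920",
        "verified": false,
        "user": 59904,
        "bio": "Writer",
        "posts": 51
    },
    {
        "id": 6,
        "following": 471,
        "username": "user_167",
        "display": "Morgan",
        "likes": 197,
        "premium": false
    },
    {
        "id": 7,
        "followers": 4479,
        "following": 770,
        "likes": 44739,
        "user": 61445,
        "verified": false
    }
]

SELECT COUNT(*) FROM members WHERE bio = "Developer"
1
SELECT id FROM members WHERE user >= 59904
[2, 5, 7]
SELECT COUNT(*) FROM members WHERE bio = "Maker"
1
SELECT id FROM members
[1, 2, 3, 4, 5, 6, 7]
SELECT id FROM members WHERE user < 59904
[1]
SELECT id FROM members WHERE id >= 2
[2, 3, 4, 5, 6, 7]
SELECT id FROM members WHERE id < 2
[1]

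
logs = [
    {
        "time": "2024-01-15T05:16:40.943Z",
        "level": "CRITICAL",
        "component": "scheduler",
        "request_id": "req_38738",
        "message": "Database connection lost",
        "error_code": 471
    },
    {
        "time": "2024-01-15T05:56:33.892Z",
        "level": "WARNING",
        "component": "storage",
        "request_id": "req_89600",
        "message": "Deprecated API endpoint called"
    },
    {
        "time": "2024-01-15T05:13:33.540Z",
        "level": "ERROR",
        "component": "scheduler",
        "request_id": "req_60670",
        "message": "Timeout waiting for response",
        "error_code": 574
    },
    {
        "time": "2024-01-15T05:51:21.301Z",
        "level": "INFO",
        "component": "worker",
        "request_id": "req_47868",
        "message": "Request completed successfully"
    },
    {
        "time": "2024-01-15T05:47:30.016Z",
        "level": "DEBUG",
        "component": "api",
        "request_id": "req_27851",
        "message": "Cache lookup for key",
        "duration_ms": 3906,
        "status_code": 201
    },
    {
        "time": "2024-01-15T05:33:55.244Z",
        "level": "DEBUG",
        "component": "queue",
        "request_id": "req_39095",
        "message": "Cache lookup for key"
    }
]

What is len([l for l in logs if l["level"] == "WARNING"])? 1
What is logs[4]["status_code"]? 201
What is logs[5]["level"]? "DEBUG"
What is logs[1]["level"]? "WARNING"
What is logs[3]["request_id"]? "req_47868"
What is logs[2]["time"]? "2024-01-15T05:13:33.540Z"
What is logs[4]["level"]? "DEBUG"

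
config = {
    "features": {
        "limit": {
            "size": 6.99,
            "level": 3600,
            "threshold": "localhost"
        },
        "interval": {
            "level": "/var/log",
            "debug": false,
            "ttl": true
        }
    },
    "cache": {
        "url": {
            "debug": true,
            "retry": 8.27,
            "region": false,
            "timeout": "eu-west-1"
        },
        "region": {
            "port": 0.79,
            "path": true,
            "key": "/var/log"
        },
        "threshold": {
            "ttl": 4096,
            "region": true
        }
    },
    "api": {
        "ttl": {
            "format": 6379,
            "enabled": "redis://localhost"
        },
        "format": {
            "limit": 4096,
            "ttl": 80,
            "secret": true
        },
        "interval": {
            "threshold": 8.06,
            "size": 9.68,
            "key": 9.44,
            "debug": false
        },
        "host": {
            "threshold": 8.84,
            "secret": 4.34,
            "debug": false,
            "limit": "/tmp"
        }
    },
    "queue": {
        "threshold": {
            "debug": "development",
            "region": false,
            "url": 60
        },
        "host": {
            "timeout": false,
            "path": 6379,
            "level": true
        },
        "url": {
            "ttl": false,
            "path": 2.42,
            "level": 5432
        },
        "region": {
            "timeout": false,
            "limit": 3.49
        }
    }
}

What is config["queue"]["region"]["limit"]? 3.49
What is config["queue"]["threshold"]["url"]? 60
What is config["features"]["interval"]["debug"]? False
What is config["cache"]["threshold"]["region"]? True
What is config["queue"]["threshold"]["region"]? False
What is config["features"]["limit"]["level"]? 3600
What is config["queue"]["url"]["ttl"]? False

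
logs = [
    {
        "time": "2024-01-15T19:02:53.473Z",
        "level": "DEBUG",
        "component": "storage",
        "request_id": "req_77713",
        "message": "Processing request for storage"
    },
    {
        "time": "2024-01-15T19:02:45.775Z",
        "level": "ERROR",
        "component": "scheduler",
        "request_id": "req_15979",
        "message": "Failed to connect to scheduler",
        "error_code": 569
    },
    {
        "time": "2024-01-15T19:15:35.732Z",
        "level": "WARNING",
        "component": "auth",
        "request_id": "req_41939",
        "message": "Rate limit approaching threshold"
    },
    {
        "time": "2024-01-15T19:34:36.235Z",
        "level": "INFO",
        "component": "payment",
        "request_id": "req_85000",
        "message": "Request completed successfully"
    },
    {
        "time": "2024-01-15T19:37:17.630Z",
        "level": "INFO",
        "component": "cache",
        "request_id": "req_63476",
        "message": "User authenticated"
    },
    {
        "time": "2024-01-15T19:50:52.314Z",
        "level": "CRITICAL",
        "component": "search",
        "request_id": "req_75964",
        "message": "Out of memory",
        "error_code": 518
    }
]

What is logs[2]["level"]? "WARNING"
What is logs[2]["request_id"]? "req_41939"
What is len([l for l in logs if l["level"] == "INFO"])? 2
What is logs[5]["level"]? "CRITICAL"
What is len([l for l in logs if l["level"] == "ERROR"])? 1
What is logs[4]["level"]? "INFO"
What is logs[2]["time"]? "2024-01-15T19:15:35.732Z"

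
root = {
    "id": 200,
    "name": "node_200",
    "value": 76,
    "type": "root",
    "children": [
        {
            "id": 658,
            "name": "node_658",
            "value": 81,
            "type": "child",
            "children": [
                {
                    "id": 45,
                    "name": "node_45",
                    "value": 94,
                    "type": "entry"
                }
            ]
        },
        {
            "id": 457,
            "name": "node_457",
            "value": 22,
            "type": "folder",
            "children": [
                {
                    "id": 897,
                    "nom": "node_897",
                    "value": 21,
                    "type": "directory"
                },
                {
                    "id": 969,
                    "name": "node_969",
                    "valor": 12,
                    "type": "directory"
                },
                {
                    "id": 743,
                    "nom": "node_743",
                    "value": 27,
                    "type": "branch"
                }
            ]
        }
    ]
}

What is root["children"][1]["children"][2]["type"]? "branch"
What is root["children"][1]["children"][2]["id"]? 743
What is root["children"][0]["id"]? 658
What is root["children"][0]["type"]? "child"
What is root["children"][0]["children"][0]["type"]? "entry"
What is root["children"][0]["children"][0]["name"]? "node_45"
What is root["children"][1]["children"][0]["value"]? 21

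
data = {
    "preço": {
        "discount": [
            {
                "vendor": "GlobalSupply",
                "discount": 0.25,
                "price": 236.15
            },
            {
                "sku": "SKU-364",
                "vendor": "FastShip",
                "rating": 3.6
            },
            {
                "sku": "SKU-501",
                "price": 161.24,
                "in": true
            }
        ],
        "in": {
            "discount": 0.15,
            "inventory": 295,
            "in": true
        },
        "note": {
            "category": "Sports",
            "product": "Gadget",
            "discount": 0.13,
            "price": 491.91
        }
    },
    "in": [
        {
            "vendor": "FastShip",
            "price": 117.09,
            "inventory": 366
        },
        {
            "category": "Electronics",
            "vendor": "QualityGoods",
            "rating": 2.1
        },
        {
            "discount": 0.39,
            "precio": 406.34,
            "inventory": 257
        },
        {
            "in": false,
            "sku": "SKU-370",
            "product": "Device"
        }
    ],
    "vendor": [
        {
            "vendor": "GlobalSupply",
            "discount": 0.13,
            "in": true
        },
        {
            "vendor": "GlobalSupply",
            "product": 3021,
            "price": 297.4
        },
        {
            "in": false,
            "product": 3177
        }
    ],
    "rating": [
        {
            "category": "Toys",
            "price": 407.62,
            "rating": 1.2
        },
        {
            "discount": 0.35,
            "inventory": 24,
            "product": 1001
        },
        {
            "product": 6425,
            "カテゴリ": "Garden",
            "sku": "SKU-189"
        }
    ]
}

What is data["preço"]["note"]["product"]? "Gadget"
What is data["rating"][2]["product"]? 6425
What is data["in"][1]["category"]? "Electronics"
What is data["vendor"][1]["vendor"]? "GlobalSupply"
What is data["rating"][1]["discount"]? 0.35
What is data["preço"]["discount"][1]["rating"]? 3.6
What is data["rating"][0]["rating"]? 1.2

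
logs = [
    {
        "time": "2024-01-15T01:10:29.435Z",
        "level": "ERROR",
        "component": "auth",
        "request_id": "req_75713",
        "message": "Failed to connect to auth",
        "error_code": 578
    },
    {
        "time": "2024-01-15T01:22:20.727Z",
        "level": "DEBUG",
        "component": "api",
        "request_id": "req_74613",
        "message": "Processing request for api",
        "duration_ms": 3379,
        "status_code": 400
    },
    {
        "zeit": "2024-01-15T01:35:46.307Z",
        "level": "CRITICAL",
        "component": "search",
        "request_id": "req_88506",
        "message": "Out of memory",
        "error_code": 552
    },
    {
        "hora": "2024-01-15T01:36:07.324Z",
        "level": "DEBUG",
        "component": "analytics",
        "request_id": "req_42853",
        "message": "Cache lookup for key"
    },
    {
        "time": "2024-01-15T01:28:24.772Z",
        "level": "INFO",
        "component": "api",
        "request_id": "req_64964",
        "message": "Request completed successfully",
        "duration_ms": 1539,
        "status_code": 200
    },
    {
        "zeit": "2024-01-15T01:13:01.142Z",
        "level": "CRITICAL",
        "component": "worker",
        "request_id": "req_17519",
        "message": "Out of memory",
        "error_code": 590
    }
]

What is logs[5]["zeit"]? "2024-01-15T01:13:01.142Z"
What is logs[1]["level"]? "DEBUG"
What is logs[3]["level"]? "DEBUG"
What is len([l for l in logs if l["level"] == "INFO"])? 1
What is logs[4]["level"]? "INFO"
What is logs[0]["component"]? "auth"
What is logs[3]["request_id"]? "req_42853"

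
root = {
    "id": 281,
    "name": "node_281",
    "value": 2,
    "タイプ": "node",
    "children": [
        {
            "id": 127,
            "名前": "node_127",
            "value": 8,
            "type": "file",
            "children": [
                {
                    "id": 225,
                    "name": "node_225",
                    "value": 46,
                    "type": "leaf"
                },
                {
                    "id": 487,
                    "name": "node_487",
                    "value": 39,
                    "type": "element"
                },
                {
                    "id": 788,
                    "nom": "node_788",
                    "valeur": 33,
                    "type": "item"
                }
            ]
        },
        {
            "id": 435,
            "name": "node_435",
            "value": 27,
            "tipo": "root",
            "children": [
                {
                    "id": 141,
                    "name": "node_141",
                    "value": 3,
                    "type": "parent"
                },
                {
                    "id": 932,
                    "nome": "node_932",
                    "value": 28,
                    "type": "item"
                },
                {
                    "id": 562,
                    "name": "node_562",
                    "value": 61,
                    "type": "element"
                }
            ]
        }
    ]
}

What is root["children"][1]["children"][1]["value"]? 28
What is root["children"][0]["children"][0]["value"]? 46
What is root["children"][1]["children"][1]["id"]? 932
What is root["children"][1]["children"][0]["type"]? "parent"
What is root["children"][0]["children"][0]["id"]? 225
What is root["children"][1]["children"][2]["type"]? "element"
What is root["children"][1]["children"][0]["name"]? "node_141"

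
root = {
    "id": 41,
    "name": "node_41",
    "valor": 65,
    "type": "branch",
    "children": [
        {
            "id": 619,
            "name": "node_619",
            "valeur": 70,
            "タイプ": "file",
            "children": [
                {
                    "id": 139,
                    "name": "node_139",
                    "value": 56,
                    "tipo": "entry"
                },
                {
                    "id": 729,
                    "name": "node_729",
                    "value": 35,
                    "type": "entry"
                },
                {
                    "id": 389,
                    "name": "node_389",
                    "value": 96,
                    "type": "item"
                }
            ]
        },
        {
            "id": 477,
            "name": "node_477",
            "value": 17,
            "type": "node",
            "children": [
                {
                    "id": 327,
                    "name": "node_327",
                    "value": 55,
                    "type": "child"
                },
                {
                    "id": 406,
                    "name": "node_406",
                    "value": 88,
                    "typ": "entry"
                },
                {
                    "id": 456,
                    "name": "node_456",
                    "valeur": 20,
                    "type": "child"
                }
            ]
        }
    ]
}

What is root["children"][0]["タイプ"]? "file"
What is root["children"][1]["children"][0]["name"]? "node_327"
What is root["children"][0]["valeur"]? 70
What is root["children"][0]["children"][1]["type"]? "entry"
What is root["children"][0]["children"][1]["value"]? 35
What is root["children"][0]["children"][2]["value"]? 96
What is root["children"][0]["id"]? 619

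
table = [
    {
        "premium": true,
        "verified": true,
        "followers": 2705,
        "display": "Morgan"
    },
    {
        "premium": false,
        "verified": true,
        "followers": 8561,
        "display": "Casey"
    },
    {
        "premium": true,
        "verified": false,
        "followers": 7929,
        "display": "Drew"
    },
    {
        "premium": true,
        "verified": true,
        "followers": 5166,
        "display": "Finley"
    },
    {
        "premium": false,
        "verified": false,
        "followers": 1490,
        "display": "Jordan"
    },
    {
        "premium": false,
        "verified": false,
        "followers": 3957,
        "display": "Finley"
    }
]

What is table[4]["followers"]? 1490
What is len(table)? 6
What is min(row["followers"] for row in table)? 1490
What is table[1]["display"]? "Casey"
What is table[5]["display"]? "Finley"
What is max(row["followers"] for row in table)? 8561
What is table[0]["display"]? "Morgan"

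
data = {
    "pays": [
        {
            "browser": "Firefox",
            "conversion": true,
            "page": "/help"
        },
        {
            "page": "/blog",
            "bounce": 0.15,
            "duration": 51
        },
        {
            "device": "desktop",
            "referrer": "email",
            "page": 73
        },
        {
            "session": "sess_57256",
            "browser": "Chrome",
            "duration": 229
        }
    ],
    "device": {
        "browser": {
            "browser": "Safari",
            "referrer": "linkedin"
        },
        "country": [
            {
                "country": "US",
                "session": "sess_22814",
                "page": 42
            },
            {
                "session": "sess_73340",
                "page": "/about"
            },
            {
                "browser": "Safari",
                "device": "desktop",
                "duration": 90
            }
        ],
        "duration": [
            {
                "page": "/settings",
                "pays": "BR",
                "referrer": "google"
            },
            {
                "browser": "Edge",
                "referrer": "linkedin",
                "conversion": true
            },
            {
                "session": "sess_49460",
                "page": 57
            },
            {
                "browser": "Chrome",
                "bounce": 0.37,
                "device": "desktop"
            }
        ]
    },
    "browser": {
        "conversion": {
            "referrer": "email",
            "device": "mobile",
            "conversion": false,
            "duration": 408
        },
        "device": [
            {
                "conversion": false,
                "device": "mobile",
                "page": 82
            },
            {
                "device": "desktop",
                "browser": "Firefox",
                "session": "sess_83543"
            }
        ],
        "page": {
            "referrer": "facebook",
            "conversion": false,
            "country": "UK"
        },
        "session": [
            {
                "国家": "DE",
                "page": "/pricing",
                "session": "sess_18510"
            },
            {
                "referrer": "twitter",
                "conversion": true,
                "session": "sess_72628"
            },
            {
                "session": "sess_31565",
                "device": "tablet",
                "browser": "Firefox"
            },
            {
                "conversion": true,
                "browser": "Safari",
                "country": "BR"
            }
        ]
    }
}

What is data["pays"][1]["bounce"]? 0.15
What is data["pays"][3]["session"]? "sess_57256"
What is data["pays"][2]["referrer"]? "email"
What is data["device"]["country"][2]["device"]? "desktop"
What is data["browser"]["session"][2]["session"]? "sess_31565"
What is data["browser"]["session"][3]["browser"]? "Safari"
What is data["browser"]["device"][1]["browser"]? "Firefox"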